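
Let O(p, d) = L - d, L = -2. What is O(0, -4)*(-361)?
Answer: -722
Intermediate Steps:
O(p, d) = -2 - d
O(0, -4)*(-361) = (-2 - 1*(-4))*(-361) = (-2 + 4)*(-361) = 2*(-361) = -722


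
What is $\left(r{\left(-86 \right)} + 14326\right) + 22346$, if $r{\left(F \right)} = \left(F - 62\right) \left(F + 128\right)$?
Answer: $30456$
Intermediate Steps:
$r{\left(F \right)} = \left(-62 + F\right) \left(128 + F\right)$
$\left(r{\left(-86 \right)} + 14326\right) + 22346 = \left(\left(-7936 + \left(-86\right)^{2} + 66 \left(-86\right)\right) + 14326\right) + 22346 = \left(\left(-7936 + 7396 - 5676\right) + 14326\right) + 22346 = \left(-6216 + 14326\right) + 22346 = 8110 + 22346 = 30456$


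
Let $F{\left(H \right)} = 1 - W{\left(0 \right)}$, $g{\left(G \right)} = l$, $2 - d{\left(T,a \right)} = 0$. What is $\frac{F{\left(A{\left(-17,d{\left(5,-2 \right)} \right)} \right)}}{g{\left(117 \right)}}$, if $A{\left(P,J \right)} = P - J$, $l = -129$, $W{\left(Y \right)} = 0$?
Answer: $- \frac{1}{129} \approx -0.0077519$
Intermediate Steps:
$d{\left(T,a \right)} = 2$ ($d{\left(T,a \right)} = 2 - 0 = 2 + 0 = 2$)
$g{\left(G \right)} = -129$
$F{\left(H \right)} = 1$ ($F{\left(H \right)} = 1 - 0 = 1 + 0 = 1$)
$\frac{F{\left(A{\left(-17,d{\left(5,-2 \right)} \right)} \right)}}{g{\left(117 \right)}} = 1 \frac{1}{-129} = 1 \left(- \frac{1}{129}\right) = - \frac{1}{129}$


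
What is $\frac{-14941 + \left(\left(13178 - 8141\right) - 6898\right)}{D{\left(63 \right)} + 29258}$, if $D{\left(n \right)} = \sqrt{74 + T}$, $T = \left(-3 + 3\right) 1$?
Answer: $- \frac{245796458}{428015245} + \frac{8401 \sqrt{74}}{428015245} \approx -0.5741$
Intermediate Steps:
$T = 0$ ($T = 0 \cdot 1 = 0$)
$D{\left(n \right)} = \sqrt{74}$ ($D{\left(n \right)} = \sqrt{74 + 0} = \sqrt{74}$)
$\frac{-14941 + \left(\left(13178 - 8141\right) - 6898\right)}{D{\left(63 \right)} + 29258} = \frac{-14941 + \left(\left(13178 - 8141\right) - 6898\right)}{\sqrt{74} + 29258} = \frac{-14941 + \left(5037 - 6898\right)}{29258 + \sqrt{74}} = \frac{-14941 - 1861}{29258 + \sqrt{74}} = - \frac{16802}{29258 + \sqrt{74}}$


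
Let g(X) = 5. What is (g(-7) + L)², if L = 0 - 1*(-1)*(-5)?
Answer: 0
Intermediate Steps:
L = -5 (L = 0 - (-1)*(-5) = 0 - 1*5 = 0 - 5 = -5)
(g(-7) + L)² = (5 - 5)² = 0² = 0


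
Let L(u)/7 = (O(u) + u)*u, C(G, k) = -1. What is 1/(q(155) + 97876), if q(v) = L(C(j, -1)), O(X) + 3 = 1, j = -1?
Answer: 1/97897 ≈ 1.0215e-5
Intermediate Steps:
O(X) = -2 (O(X) = -3 + 1 = -2)
L(u) = 7*u*(-2 + u) (L(u) = 7*((-2 + u)*u) = 7*(u*(-2 + u)) = 7*u*(-2 + u))
q(v) = 21 (q(v) = 7*(-1)*(-2 - 1) = 7*(-1)*(-3) = 21)
1/(q(155) + 97876) = 1/(21 + 97876) = 1/97897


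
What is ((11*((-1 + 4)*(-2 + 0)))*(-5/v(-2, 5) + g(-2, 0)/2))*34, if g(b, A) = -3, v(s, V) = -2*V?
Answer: 2244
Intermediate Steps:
((11*((-1 + 4)*(-2 + 0)))*(-5/v(-2, 5) + g(-2, 0)/2))*34 = ((11*((-1 + 4)*(-2 + 0)))*(-5/((-2*5)) - 3/2))*34 = ((11*(3*(-2)))*(-5/(-10) - 3*½))*34 = ((11*(-6))*(-5*(-⅒) - 3/2))*34 = -66*(½ - 3/2)*34 = -66*(-1)*34 = 66*34 = 2244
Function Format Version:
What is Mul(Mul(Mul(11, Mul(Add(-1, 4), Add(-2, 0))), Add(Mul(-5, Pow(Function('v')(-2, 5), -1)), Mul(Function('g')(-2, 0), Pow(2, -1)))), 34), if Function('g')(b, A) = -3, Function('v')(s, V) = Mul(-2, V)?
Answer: 2244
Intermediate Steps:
Mul(Mul(Mul(11, Mul(Add(-1, 4), Add(-2, 0))), Add(Mul(-5, Pow(Function('v')(-2, 5), -1)), Mul(Function('g')(-2, 0), Pow(2, -1)))), 34) = Mul(Mul(Mul(11, Mul(Add(-1, 4), Add(-2, 0))), Add(Mul(-5, Pow(Mul(-2, 5), -1)), Mul(-3, Pow(2, -1)))), 34) = Mul(Mul(Mul(11, Mul(3, -2)), Add(Mul(-5, Pow(-10, -1)), Mul(-3, Rational(1, 2)))), 34) = Mul(Mul(Mul(11, -6), Add(Mul(-5, Rational(-1, 10)), Rational(-3, 2))), 34) = Mul(Mul(-66, Add(Rational(1, 2), Rational(-3, 2))), 34) = Mul(Mul(-66, -1), 34) = Mul(66, 34) = 2244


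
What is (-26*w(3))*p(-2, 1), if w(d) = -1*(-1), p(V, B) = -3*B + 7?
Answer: -104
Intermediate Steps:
p(V, B) = 7 - 3*B
w(d) = 1
(-26*w(3))*p(-2, 1) = (-26*1)*(7 - 3*1) = -26*(7 - 3) = -26*4 = -104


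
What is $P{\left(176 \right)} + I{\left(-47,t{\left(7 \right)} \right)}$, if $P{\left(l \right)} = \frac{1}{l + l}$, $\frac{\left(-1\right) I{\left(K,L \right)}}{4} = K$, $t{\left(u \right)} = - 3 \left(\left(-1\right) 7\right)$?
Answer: $\frac{66177}{352} \approx 188.0$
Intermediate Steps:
$t{\left(u \right)} = 21$ ($t{\left(u \right)} = \left(-3\right) \left(-7\right) = 21$)
$I{\left(K,L \right)} = - 4 K$
$P{\left(l \right)} = \frac{1}{2 l}$
$P{\left(176 \right)} + I{\left(-47,t{\left(7 \right)} \right)} = \frac{1}{2 \cdot 176} - -188 = \frac{1}{2} \cdot \frac{1}{176} + 188 = \frac{1}{352} + 188 = \frac{66177}{352}$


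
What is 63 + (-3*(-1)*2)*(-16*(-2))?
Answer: 255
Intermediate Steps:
63 + (-3*(-1)*2)*(-16*(-2)) = 63 + (3*2)*32 = 63 + 6*32 = 63 + 192 = 255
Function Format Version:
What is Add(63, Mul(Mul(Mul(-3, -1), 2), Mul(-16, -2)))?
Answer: 255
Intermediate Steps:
Add(63, Mul(Mul(Mul(-3, -1), 2), Mul(-16, -2))) = Add(63, Mul(Mul(3, 2), 32)) = Add(63, Mul(6, 32)) = Add(63, 192) = 255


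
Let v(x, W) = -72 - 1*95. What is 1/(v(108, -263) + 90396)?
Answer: 1/90229 ≈ 1.1083e-5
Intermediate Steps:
v(x, W) = -167 (v(x, W) = -72 - 95 = -167)
1/(v(108, -263) + 90396) = 1/(-167 + 90396) = 1/90229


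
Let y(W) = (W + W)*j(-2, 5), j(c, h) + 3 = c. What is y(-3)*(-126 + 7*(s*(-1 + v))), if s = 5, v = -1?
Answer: -5880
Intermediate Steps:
j(c, h) = -3 + c
y(W) = -10*W (y(W) = (W + W)*(-3 - 2) = (2*W)*(-5) = -10*W)
y(-3)*(-126 + 7*(s*(-1 + v))) = (-10*(-3))*(-126 + 7*(5*(-1 - 1))) = 30*(-126 + 7*(5*(-2))) = 30*(-126 + 7*(-10)) = 30*(-126 - 70) = 30*(-196) = -5880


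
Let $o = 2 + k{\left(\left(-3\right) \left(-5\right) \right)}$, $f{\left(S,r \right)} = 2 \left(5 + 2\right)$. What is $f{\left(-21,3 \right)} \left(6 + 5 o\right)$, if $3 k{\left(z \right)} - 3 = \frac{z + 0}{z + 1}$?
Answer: $\frac{2527}{8} \approx 315.88$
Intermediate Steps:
$f{\left(S,r \right)} = 14$ ($f{\left(S,r \right)} = 2 \cdot 7 = 14$)
$k{\left(z \right)} = 1 + \frac{z}{3 \left(1 + z\right)}$ ($k{\left(z \right)} = 1 + \frac{\left(z + 0\right) \frac{1}{z + 1}}{3} = 1 + \frac{z \frac{1}{1 + z}}{3} = 1 + \frac{z}{3 \left(1 + z\right)}$)
$o = \frac{53}{16}$ ($o = 2 + \frac{3 + 4 \left(\left(-3\right) \left(-5\right)\right)}{3 \left(1 - -15\right)} = 2 + \frac{3 + 4 \cdot 15}{3 \left(1 + 15\right)} = 2 + \frac{3 + 60}{3 \cdot 16} = 2 + \frac{1}{3} \cdot \frac{1}{16} \cdot 63 = 2 + \frac{21}{16} = \frac{53}{16} \approx 3.3125$)
$f{\left(-21,3 \right)} \left(6 + 5 o\right) = 14 \left(6 + 5 \cdot \frac{53}{16}\right) = 14 \left(6 + \frac{265}{16}\right) = 14 \cdot \frac{361}{16} = \frac{2527}{8}$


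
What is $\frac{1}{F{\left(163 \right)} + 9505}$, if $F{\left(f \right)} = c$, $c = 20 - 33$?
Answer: $\frac{1}{9492} \approx 0.00010535$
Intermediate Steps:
$c = -13$ ($c = 20 - 33 = -13$)
$F{\left(f \right)} = -13$
$\frac{1}{F{\left(163 \right)} + 9505} = \frac{1}{-13 + 9505} = \frac{1}{9492}$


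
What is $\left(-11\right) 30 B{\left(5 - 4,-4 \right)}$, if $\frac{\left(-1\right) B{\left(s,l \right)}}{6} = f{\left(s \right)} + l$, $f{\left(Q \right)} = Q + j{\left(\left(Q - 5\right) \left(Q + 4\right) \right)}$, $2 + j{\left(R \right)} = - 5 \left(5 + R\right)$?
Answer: $138600$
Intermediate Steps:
$j{\left(R \right)} = -27 - 5 R$ ($j{\left(R \right)} = -2 - 5 \left(5 + R\right) = -2 - \left(25 + 5 R\right) = -27 - 5 R$)
$f{\left(Q \right)} = -27 + Q - 5 \left(-5 + Q\right) \left(4 + Q\right)$ ($f{\left(Q \right)} = Q - \left(27 + 5 \left(Q - 5\right) \left(Q + 4\right)\right) = Q - \left(27 + 5 \left(-5 + Q\right) \left(4 + Q\right)\right) = -27 + Q - 5 \left(-5 + Q\right) \left(4 + Q\right)$)
$B{\left(s,l \right)} = -438 - 36 s - 6 l + 30 s^{2}$ ($B{\left(s,l \right)} = - 6 \left(\left(73 - 5 s^{2} + 6 s\right) + l\right) = - 6 \left(73 + l - 5 s^{2} + 6 s\right) = -438 - 36 s - 6 l + 30 s^{2}$)
$\left(-11\right) 30 B{\left(5 - 4,-4 \right)} = \left(-11\right) 30 \left(-438 - 36 \left(5 - 4\right) - -24 + 30 \left(5 - 4\right)^{2}\right) = - 330 \left(-438 - 36 + 24 + 30 \cdot 1^{2}\right) = - 330 \left(-438 - 36 + 24 + 30 \cdot 1\right) = - 330 \left(-438 - 36 + 24 + 30\right) = \left(-330\right) \left(-420\right) = 138600$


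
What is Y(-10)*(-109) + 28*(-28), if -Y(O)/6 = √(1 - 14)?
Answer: -784 + 654*I*√13 ≈ -784.0 + 2358.0*I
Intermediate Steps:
Y(O) = -6*I*√13 (Y(O) = -6*√(1 - 14) = -6*I*√13)
Y(-10)*(-109) + 28*(-28) = -6*I*√13*(-109) + 28*(-28) = 654*I*√13 - 784 = -784 + 654*I*√13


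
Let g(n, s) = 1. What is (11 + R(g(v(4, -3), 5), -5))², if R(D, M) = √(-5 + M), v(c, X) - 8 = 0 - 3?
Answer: (11 + I*√10)² ≈ 111.0 + 69.57*I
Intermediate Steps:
v(c, X) = 5 (v(c, X) = 8 + (0 - 3) = 8 - 3 = 5)
(11 + R(g(v(4, -3), 5), -5))² = (11 + √(-5 - 5))² = (11 + √(-10))² = (11 + I*√10)²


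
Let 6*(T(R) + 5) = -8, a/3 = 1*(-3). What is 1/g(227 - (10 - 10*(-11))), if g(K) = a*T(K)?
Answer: 1/57 ≈ 0.017544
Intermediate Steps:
a = -9 (a = 3*(1*(-3)) = 3*(-3) = -9)
T(R) = -19/3 (T(R) = -5 + (⅙)*(-8) = -5 - 4/3 = -19/3)
g(K) = 57 (g(K) = -9*(-19/3) = 57)
1/g(227 - (10 - 10*(-11))) = 1/57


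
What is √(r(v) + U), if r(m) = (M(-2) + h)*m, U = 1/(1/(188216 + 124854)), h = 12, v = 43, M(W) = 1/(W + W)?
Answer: √1254301/2 ≈ 559.98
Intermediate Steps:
M(W) = 1/(2*W)
U = 313070 (U = 1/(1/313070) = 313070)
r(m) = 47*m/4 (r(m) = ((½)/(-2) + 12)*m = ((½)*(-½) + 12)*m = (-¼ + 12)*m = 47*m/4)
√(r(v) + U) = √((47/4)*43 + 313070) = √(2021/4 + 313070) = √(1254301/4) = √1254301/2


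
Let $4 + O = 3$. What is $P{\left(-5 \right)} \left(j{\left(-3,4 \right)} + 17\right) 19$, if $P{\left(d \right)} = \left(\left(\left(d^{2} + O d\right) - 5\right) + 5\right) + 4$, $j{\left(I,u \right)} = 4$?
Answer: $13566$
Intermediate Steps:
$O = -1$ ($O = -4 + 3 = -1$)
$P{\left(d \right)} = 4 + d^{2} - d$ ($P{\left(d \right)} = \left(\left(\left(d^{2} - d\right) - 5\right) + 5\right) + 4 = \left(\left(-5 + d^{2} - d\right) + 5\right) + 4 = \left(d^{2} - d\right) + 4 = 4 + d^{2} - d$)
$P{\left(-5 \right)} \left(j{\left(-3,4 \right)} + 17\right) 19 = \left(4 + \left(-5\right)^{2} - -5\right) \left(4 + 17\right) 19 = \left(4 + 25 + 5\right) 21 \cdot 19 = 34 \cdot 399 = 13566$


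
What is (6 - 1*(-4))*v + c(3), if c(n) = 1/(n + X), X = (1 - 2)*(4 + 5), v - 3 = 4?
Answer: 419/6 ≈ 69.833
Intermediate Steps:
v = 7 (v = 3 + 4 = 7)
X = -9 (X = -1*9 = -9)
c(n) = 1/(-9 + n) (c(n) = 1/(n - 9) = 1/(-9 + n))
(6 - 1*(-4))*v + c(3) = (6 - 1*(-4))*7 + 1/(-9 + 3) = (6 + 4)*7 + 1/(-6) = 10*7 - 1/6 = 70 - 1/6 = 419/6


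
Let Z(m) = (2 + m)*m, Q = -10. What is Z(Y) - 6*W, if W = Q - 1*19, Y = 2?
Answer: 182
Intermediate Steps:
Z(m) = m*(2 + m)
W = -29 (W = -10 - 1*19 = -10 - 19 = -29)
Z(Y) - 6*W = 2*(2 + 2) - 6*(-29) = 2*4 + 174 = 8 + 174 = 182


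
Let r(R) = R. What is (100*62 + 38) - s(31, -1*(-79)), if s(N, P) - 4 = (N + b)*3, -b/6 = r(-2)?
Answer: 6105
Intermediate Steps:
b = 12 (b = -6*(-2) = 12)
s(N, P) = 40 + 3*N (s(N, P) = 4 + (N + 12)*3 = 4 + (12 + N)*3 = 4 + (36 + 3*N) = 40 + 3*N)
(100*62 + 38) - s(31, -1*(-79)) = (100*62 + 38) - (40 + 3*31) = (6200 + 38) - (40 + 93) = 6238 - 1*133 = 6238 - 133 = 6105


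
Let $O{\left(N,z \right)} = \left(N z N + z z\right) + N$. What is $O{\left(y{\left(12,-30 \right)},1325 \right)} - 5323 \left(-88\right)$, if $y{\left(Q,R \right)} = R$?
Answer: $3416519$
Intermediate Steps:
$O{\left(N,z \right)} = N + z^{2} + z N^{2}$ ($O{\left(N,z \right)} = \left(z N^{2} + z^{2}\right) + N = \left(z^{2} + z N^{2}\right) + N = N + z^{2} + z N^{2}$)
$O{\left(y{\left(12,-30 \right)},1325 \right)} - 5323 \left(-88\right) = \left(-30 + 1325^{2} + 1325 \left(-30\right)^{2}\right) - 5323 \left(-88\right) = \left(-30 + 1755625 + 1325 \cdot 900\right) - -468424 = \left(-30 + 1755625 + 1192500\right) + 468424 = 2948095 + 468424 = 3416519$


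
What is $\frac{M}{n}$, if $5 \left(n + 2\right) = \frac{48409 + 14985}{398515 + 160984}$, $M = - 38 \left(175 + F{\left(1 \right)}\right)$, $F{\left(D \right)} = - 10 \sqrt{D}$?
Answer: $\frac{8770146825}{2765798} \approx 3170.9$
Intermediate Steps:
$M = -6270$ ($M = - 38 \left(175 - 10 \sqrt{1}\right) = - 38 \left(175 - 10\right) = \left(-38\right) 165 = -6270$)
$n = - \frac{5531596}{2797495}$ ($n = -2 + \frac{\left(48409 + 14985\right) \frac{1}{398515 + 160984}}{5} = -2 + \frac{63394 \cdot \frac{1}{559499}}{5} = -2 + \frac{1}{5} \cdot \frac{63394}{559499} = -2 + \frac{63394}{2797495} = - \frac{5531596}{2797495} \approx -1.9773$)
$\frac{M}{n} = - \frac{6270}{- \frac{5531596}{2797495}} = \left(-6270\right) \left(- \frac{2797495}{5531596}\right) = \frac{8770146825}{2765798}$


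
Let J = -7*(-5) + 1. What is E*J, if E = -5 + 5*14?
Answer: 2340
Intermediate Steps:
J = 36 (J = 35 + 1 = 36)
E = 65 (E = -5 + 70 = 65)
E*J = 65*36 = 2340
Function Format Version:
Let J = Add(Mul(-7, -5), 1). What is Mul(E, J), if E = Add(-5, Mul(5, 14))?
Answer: 2340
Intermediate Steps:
J = 36 (J = Add(35, 1) = 36)
E = 65 (E = Add(-5, 70) = 65)
Mul(E, J) = Mul(65, 36) = 2340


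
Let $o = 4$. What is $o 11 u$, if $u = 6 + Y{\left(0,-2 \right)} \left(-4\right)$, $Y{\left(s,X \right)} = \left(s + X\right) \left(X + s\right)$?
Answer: $-440$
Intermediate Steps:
$Y{\left(s,X \right)} = \left(X + s\right)^{2}$ ($Y{\left(s,X \right)} = \left(X + s\right) \left(X + s\right) = \left(X + s\right)^{2}$)
$u = -10$ ($u = 6 + \left(-2 + 0\right)^{2} \left(-4\right) = 6 + \left(-2\right)^{2} \left(-4\right) = 6 + 4 \left(-4\right) = 6 - 16 = -10$)
$o 11 u = 4 \cdot 11 \left(-10\right) = 44 \left(-10\right) = -440$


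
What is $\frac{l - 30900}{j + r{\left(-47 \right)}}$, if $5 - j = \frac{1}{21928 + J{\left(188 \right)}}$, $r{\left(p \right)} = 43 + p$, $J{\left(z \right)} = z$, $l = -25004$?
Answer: $- \frac{1236372864}{22115} \approx -55907.0$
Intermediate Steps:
$j = \frac{110579}{22116}$ ($j = 5 - \frac{1}{21928 + 188} = 5 - \frac{1}{22116} = \frac{110579}{22116} \approx 5.0$)
$\frac{l - 30900}{j + r{\left(-47 \right)}} = \frac{-25004 - 30900}{\frac{110579}{22116} + \left(43 - 47\right)} = - \frac{55904}{\frac{110579}{22116} - 4} = - \frac{55904}{\frac{22115}{22116}} = \left(-55904\right) \frac{22116}{22115} = - \frac{1236372864}{22115}$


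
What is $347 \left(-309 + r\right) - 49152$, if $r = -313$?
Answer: $-264986$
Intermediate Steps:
$347 \left(-309 + r\right) - 49152 = 347 \left(-309 - 313\right) - 49152 = 347 \left(-622\right) - 49152 = -215834 - 49152 = -264986$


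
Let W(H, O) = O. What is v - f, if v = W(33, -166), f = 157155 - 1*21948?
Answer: -135373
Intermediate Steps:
f = 135207 (f = 157155 - 21948 = 135207)
v = -166
v - f = -166 - 1*135207 = -166 - 135207 = -135373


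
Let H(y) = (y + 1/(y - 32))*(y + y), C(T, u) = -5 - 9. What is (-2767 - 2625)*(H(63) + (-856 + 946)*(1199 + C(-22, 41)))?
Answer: -19154292768/31 ≈ -6.1788e+8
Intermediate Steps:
C(T, u) = -14
H(y) = 2*y*(y + 1/(-32 + y)) (H(y) = (y + 1/(-32 + y))*(2*y) = 2*y*(y + 1/(-32 + y)))
(-2767 - 2625)*(H(63) + (-856 + 946)*(1199 + C(-22, 41))) = (-2767 - 2625)*(2*63*(1 + 63² - 32*63)/(-32 + 63) + (-856 + 946)*(1199 - 14)) = -5392*(2*63*(1 + 3969 - 2016)/31 + 90*1185) = -5392*(2*63*(1/31)*1954 + 106650) = -5392*(246204/31 + 106650) = -5392*3552354/31 = -19154292768/31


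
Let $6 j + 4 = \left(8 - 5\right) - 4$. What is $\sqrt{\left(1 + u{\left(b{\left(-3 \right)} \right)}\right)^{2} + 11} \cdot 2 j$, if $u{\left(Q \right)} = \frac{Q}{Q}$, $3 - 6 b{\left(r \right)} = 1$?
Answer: $- \frac{5 \sqrt{15}}{3} \approx -6.455$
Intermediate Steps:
$b{\left(r \right)} = \frac{1}{3}$ ($b{\left(r \right)} = \frac{1}{2} - \frac{1}{6} = \frac{1}{3}$)
$u{\left(Q \right)} = 1$
$j = - \frac{5}{6}$ ($j = - \frac{2}{3} + \frac{\left(8 - 5\right) - 4}{6} = - \frac{2}{3} + \frac{3 - 4}{6} = - \frac{2}{3} + \frac{1}{6} \left(-1\right) = - \frac{2}{3} - \frac{1}{6} = - \frac{5}{6} \approx -0.83333$)
$\sqrt{\left(1 + u{\left(b{\left(-3 \right)} \right)}\right)^{2} + 11} \cdot 2 j = \sqrt{\left(1 + 1\right)^{2} + 11} \cdot 2 \left(- \frac{5}{6}\right) = \sqrt{2^{2} + 11} \cdot 2 \left(- \frac{5}{6}\right) = \sqrt{4 + 11} \cdot 2 \left(- \frac{5}{6}\right) = \sqrt{15} \cdot 2 \left(- \frac{5}{6}\right) = 2 \sqrt{15} \left(- \frac{5}{6}\right) = - \frac{5 \sqrt{15}}{3}$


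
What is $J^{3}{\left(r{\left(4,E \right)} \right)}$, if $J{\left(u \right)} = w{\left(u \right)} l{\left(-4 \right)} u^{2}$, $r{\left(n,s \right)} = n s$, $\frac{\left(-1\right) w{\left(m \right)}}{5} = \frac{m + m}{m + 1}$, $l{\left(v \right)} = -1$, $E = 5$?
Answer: $\frac{512000000000000}{9261} \approx 5.5286 \cdot 10^{10}$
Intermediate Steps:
$w{\left(m \right)} = - \frac{10 m}{1 + m}$ ($w{\left(m \right)} = - 5 \frac{m + m}{m + 1} = - 5 \frac{2 m}{1 + m} = - \frac{10 m}{1 + m}$)
$J{\left(u \right)} = \frac{10 u^{3}}{1 + u}$ ($J{\left(u \right)} = - \frac{10 u}{1 + u} \left(-1\right) u^{2} = \frac{10 u}{1 + u} u^{2} = \frac{10 u^{3}}{1 + u}$)
$J^{3}{\left(r{\left(4,E \right)} \right)} = \left(\frac{10 \left(4 \cdot 5\right)^{3}}{1 + 4 \cdot 5}\right)^{3} = \left(\frac{10 \cdot 20^{3}}{1 + 20}\right)^{3} = \left(10 \cdot 8000 \cdot \frac{1}{21}\right)^{3} = \left(\frac{80000}{21}\right)^{3} = \frac{512000000000000}{9261}$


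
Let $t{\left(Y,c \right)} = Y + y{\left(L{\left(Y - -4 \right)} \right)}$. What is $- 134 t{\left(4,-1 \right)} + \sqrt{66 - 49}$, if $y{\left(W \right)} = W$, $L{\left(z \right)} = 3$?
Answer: $-938 + \sqrt{17} \approx -933.88$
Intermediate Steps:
$t{\left(Y,c \right)} = 3 + Y$ ($t{\left(Y,c \right)} = Y + 3 = 3 + Y$)
$- 134 t{\left(4,-1 \right)} + \sqrt{66 - 49} = - 134 \left(3 + 4\right) + \sqrt{66 - 49} = \left(-134\right) 7 + \sqrt{17} = -938 + \sqrt{17}$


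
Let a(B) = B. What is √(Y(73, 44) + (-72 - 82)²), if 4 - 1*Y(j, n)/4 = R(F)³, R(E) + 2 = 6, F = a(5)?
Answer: 2*√5869 ≈ 153.22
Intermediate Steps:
F = 5
R(E) = 4 (R(E) = -2 + 6 = 4)
Y(j, n) = -240 (Y(j, n) = 16 - 4*4³ = 16 - 4*64 = 16 - 256 = -240)
√(Y(73, 44) + (-72 - 82)²) = √(-240 + (-72 - 82)²) = √(-240 + (-154)²) = √(-240 + 23716) = √23476 = 2*√5869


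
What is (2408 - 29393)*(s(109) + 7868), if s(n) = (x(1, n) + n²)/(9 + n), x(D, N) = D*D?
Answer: -12687078705/59 ≈ -2.1504e+8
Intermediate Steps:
x(D, N) = D²
s(n) = (1 + n²)/(9 + n) (s(n) = (1² + n²)/(9 + n) = (1 + n²)/(9 + n))
(2408 - 29393)*(s(109) + 7868) = (2408 - 29393)*((1 + 109²)/(9 + 109) + 7868) = -26985*((1 + 11881)/118 + 7868) = -26985*((1/118)*11882 + 7868) = -26985*(5941/59 + 7868) = -26985*470153/59 = -12687078705/59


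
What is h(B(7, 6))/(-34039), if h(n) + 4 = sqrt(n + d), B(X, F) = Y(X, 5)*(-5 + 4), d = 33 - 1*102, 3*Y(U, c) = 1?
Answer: 4/34039 - 4*I*sqrt(39)/102117 ≈ 0.00011751 - 0.00024462*I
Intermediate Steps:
Y(U, c) = 1/3 (Y(U, c) = (1/3)*1 = 1/3)
d = -69 (d = 33 - 102 = -69)
B(X, F) = -1/3 (B(X, F) = (-5 + 4)/3 = (1/3)*(-1) = -1/3)
h(n) = -4 + sqrt(-69 + n) (h(n) = -4 + sqrt(n - 69) = -4 + sqrt(-69 + n))
h(B(7, 6))/(-34039) = (-4 + sqrt(-69 - 1/3))/(-34039) = (-4 + sqrt(-208/3))*(-1/34039) = (-4 + 4*I*sqrt(39)/3)*(-1/34039) = 4/34039 - 4*I*sqrt(39)/102117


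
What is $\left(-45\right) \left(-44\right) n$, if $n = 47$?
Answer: $93060$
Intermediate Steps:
$\left(-45\right) \left(-44\right) n = \left(-45\right) \left(-44\right) 47 = 1980 \cdot 47 = 93060$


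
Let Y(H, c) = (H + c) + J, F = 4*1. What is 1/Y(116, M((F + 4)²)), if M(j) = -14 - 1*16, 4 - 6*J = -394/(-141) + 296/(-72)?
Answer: 2538/220517 ≈ 0.011509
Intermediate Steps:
F = 4
J = 2249/2538 (J = ⅔ - (-394/(-141) + 296/(-72))/6 = ⅔ - (-394*(-1/141) + 296*(-1/72))/6 = ⅔ - (394/141 - 37/9)/6 = ⅔ - ⅙*(-557/423) = ⅔ + 557/2538 = 2249/2538 ≈ 0.88613)
M(j) = -30 (M(j) = -14 - 16 = -30)
Y(H, c) = 2249/2538 + H + c (Y(H, c) = (H + c) + 2249/2538 = 2249/2538 + H + c)
1/Y(116, M((F + 4)²)) = 1/(2249/2538 + 116 - 30) = 1/(220517/2538) = 2538/220517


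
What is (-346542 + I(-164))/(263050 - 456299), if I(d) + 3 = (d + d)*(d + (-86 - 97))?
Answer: 33247/27607 ≈ 1.2043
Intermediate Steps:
I(d) = -3 + 2*d*(-183 + d) (I(d) = -3 + (d + d)*(d + (-86 - 97)) = -3 + (2*d)*(d - 183) = -3 + (2*d)*(-183 + d) = -3 + 2*d*(-183 + d))
(-346542 + I(-164))/(263050 - 456299) = (-346542 + (-3 - 366*(-164) + 2*(-164)²))/(263050 - 456299) = (-346542 + (-3 + 60024 + 2*26896))/(-193249) = (-346542 + (-3 + 60024 + 53792))*(-1/193249) = (-346542 + 113813)*(-1/193249) = -232729*(-1/193249) = 33247/27607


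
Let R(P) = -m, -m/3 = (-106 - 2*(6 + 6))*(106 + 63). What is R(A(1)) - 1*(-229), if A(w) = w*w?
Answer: -65681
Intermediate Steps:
A(w) = w²
m = 65910 (m = -3*(-106 - 2*(6 + 6))*(106 + 63) = -3*(-106 - 2*12)*169 = -3*(-106 - 24)*169 = -(-390)*169 = -3*(-21970) = 65910)
R(P) = -65910 (R(P) = -1*65910 = -65910)
R(A(1)) - 1*(-229) = -65910 - 1*(-229) = -65910 + 229 = -65681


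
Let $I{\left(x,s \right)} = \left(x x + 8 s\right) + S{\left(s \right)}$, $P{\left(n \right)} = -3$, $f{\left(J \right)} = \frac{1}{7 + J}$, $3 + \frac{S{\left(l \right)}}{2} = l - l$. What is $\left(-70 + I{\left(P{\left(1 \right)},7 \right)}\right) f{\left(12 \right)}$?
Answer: $- \frac{11}{19} \approx -0.57895$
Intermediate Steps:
$S{\left(l \right)} = -6$ ($S{\left(l \right)} = -6 + 2 \left(l - l\right) = -6 + 2 \cdot 0 = -6 + 0 = -6$)
$I{\left(x,s \right)} = -6 + x^{2} + 8 s$ ($I{\left(x,s \right)} = \left(x x + 8 s\right) - 6 = \left(x^{2} + 8 s\right) - 6 = -6 + x^{2} + 8 s$)
$\left(-70 + I{\left(P{\left(1 \right)},7 \right)}\right) f{\left(12 \right)} = \frac{-70 + \left(-6 + \left(-3\right)^{2} + 8 \cdot 7\right)}{7 + 12} = \frac{-70 + \left(-6 + 9 + 56\right)}{19} = \left(-70 + 59\right) \frac{1}{19} = \left(-11\right) \frac{1}{19} = - \frac{11}{19}$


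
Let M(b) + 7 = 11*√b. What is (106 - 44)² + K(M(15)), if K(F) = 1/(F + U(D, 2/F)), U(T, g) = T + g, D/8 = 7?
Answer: 89897751/23386 - 221*√15/11693 ≈ 3844.0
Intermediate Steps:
D = 56 (D = 8*7 = 56)
M(b) = -7 + 11*√b
K(F) = 1/(56 + F + 2/F) (K(F) = 1/(F + (56 + 2/F)) = 1/(56 + F + 2/F))
(106 - 44)² + K(M(15)) = (106 - 44)² + (-7 + 11*√15)/(2 + (-7 + 11*√15)² + 56*(-7 + 11*√15)) = 62² + (-7 + 11*√15)/(2 + (-7 + 11*√15)² + (-392 + 616*√15)) = 3844 + (-7 + 11*√15)/(-390 + (-7 + 11*√15)² + 616*√15)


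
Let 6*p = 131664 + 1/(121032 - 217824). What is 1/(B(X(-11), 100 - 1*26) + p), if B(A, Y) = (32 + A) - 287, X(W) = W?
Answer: 580752/12589541855 ≈ 4.6130e-5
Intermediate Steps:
p = 12744021887/580752 (p = (131664 + 1/(121032 - 217824))/6 = (131664 + 1/(-96792))/6 = (131664 - 1/96792)/6 = (1/6)*(12744021887/96792) = 12744021887/580752 ≈ 21944.)
B(A, Y) = -255 + A
1/(B(X(-11), 100 - 1*26) + p) = 1/((-255 - 11) + 12744021887/580752) = 1/(-266 + 12744021887/580752) = 1/(12589541855/580752) = 580752/12589541855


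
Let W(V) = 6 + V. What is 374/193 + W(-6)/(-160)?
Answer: 374/193 ≈ 1.9378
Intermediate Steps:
374/193 + W(-6)/(-160) = 374/193 + (6 - 6)/(-160) = 374*(1/193) + 0*(-1/160) = 374/193 + 0 = 374/193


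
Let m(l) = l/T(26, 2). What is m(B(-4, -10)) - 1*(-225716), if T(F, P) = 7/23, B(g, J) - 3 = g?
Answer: 1579989/7 ≈ 2.2571e+5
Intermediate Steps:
B(g, J) = 3 + g
T(F, P) = 7/23 (T(F, P) = 7*(1/23) = 7/23)
m(l) = 23*l/7 (m(l) = l/(7/23) = l*(23/7) = 23*l/7)
m(B(-4, -10)) - 1*(-225716) = 23*(3 - 4)/7 - 1*(-225716) = (23/7)*(-1) + 225716 = -23/7 + 225716 = 1579989/7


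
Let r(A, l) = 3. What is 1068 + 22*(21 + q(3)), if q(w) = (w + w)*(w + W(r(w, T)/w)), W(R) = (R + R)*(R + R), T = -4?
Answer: 2454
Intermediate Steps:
W(R) = 4*R**2 (W(R) = (2*R)*(2*R) = 4*R**2)
q(w) = 2*w*(w + 36/w**2) (q(w) = (w + w)*(w + 4*(3/w)**2) = (2*w)*(w + 4*(9/w**2)) = (2*w)*(w + 36/w**2) = 2*w*(w + 36/w**2))
1068 + 22*(21 + q(3)) = 1068 + 22*(21 + 2*(36 + 3**3)/3) = 1068 + 22*(21 + 2*(1/3)*(36 + 27)) = 1068 + 22*(21 + 2*(1/3)*63) = 1068 + 22*(21 + 42) = 1068 + 22*63 = 1068 + 1386 = 2454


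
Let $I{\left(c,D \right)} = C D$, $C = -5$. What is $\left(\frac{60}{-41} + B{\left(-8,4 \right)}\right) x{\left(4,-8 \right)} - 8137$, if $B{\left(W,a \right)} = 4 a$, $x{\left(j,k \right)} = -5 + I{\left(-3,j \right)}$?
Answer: $- \frac{348517}{41} \approx -8500.4$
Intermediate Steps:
$I{\left(c,D \right)} = - 5 D$
$x{\left(j,k \right)} = -5 - 5 j$
$\left(\frac{60}{-41} + B{\left(-8,4 \right)}\right) x{\left(4,-8 \right)} - 8137 = \left(\frac{60}{-41} + 4 \cdot 4\right) \left(-5 - 20\right) - 8137 = \left(60 \left(- \frac{1}{41}\right) + 16\right) \left(-5 - 20\right) - 8137 = \left(- \frac{60}{41} + 16\right) \left(-25\right) - 8137 = \frac{596}{41} \left(-25\right) - 8137 = - \frac{14900}{41} - 8137 = - \frac{348517}{41}$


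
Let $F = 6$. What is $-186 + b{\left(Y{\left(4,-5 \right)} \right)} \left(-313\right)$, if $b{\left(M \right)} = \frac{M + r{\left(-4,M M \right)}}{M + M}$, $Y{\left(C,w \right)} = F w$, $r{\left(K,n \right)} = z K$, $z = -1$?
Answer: $- \frac{9649}{30} \approx -321.63$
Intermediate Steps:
$r{\left(K,n \right)} = - K$
$Y{\left(C,w \right)} = 6 w$
$b{\left(M \right)} = \frac{4 + M}{2 M}$ ($b{\left(M \right)} = \frac{M - -4}{M + M} = \frac{M + 4}{2 M} = \left(4 + M\right) \frac{1}{2 M} = \frac{4 + M}{2 M}$)
$-186 + b{\left(Y{\left(4,-5 \right)} \right)} \left(-313\right) = -186 + \frac{4 + 6 \left(-5\right)}{2 \cdot 6 \left(-5\right)} \left(-313\right) = -186 + \frac{4 - 30}{2 \left(-30\right)} \left(-313\right) = -186 + \frac{1}{2} \left(- \frac{1}{30}\right) \left(-26\right) \left(-313\right) = -186 + \frac{13}{30} \left(-313\right) = -186 - \frac{4069}{30} = - \frac{9649}{30}$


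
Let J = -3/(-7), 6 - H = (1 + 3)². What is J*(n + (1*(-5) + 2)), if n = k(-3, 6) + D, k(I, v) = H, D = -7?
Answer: -60/7 ≈ -8.5714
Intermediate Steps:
H = -10 (H = 6 - (1 + 3)² = 6 - 1*4² = 6 - 1*16 = 6 - 16 = -10)
k(I, v) = -10
n = -17 (n = -10 - 7 = -17)
J = 3/7 (J = -3*(-⅐) = 3/7 ≈ 0.42857)
J*(n + (1*(-5) + 2)) = 3*(-17 + (1*(-5) + 2))/7 = 3*(-17 + (-5 + 2))/7 = 3*(-17 - 3)/7 = (3/7)*(-20) = -60/7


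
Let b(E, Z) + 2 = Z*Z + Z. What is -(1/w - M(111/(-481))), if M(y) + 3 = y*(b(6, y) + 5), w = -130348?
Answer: -1045649459/286374556 ≈ -3.6513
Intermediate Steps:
b(E, Z) = -2 + Z + Z² (b(E, Z) = -2 + (Z*Z + Z) = -2 + (Z² + Z) = -2 + (Z + Z²) = -2 + Z + Z²)
M(y) = -3 + y*(3 + y + y²) (M(y) = -3 + y*((-2 + y + y²) + 5) = -3 + y*(3 + y + y²))
-(1/w - M(111/(-481))) = -(1/(-130348) - (-3 + (111/(-481))² + (111/(-481))³ + 3*(111/(-481)))) = -(-1/130348 - (-3 + (111*(-1/481))² + (111*(-1/481))³ + 3*(111*(-1/481)))) = -(-1/130348 - (-3 + (-3/13)² + (-3/13)³ + 3*(-3/13))) = -(-1/130348 - (-3 + 9/169 - 27/2197 - 9/13)) = -(-1/130348 - 1*(-8022/2197)) = -(-1/130348 + 8022/2197) = -1*1045649459/286374556 = -1045649459/286374556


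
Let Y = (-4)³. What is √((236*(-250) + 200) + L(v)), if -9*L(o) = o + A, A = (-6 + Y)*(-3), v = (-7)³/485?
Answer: I*√124530300895/1455 ≈ 242.54*I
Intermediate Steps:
v = -343/485 (v = -343*1/485 = -343/485 ≈ -0.70722)
Y = -64
A = 210 (A = (-6 - 64)*(-3) = -70*(-3) = 210)
L(o) = -70/3 - o/9 (L(o) = -(o + 210)/9 = -(210 + o)/9 = -70/3 - o/9)
√((236*(-250) + 200) + L(v)) = √((236*(-250) + 200) + (-70/3 - ⅑*(-343/485))) = √((-59000 + 200) + (-70/3 + 343/4365)) = √(-58800 - 101507/4365) = √(-256763507/4365) = I*√124530300895/1455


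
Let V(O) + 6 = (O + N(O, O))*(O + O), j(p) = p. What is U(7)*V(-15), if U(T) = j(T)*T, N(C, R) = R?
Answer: 43806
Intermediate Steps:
U(T) = T² (U(T) = T*T = T²)
V(O) = -6 + 4*O² (V(O) = -6 + (O + O)*(O + O) = -6 + (2*O)*(2*O) = -6 + 4*O²)
U(7)*V(-15) = 7²*(-6 + 4*(-15)²) = 49*(-6 + 4*225) = 49*(-6 + 900) = 49*894 = 43806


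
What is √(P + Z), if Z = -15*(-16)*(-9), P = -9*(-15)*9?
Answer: 3*I*√105 ≈ 30.741*I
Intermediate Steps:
P = 1215 (P = 135*9 = 1215)
Z = -2160 (Z = 240*(-9) = -2160)
√(P + Z) = √(1215 - 2160) = √(-945) = 3*I*√105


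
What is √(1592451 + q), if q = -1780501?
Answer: 5*I*√7522 ≈ 433.65*I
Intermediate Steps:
√(1592451 + q) = √(1592451 - 1780501) = √(-188050) = 5*I*√7522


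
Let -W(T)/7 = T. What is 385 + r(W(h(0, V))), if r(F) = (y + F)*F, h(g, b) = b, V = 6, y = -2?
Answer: 2233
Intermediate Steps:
W(T) = -7*T
r(F) = F*(-2 + F) (r(F) = (-2 + F)*F = F*(-2 + F))
385 + r(W(h(0, V))) = 385 + (-7*6)*(-2 - 7*6) = 385 - 42*(-2 - 42) = 385 - 42*(-44) = 385 + 1848 = 2233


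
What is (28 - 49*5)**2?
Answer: 47089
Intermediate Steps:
(28 - 49*5)**2 = (28 - 245)**2 = (-217)**2 = 47089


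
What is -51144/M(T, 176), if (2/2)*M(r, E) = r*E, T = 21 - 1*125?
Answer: 6393/2288 ≈ 2.7941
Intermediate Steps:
T = -104 (T = 21 - 125 = -104)
M(r, E) = E*r (M(r, E) = r*E = E*r)
-51144/M(T, 176) = -51144/(176*(-104)) = -51144/(-18304) = -51144*(-1/18304) = 6393/2288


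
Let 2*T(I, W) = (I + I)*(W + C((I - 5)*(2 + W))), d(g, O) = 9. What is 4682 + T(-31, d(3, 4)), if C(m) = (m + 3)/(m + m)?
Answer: 1158331/264 ≈ 4387.6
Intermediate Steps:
C(m) = (3 + m)/(2*m) (C(m) = (3 + m)/((2*m)) = (3 + m)*(1/(2*m)) = (3 + m)/(2*m))
T(I, W) = I*(W + (3 + (-5 + I)*(2 + W))/(2*(-5 + I)*(2 + W))) (T(I, W) = ((I + I)*(W + (3 + (I - 5)*(2 + W))/(2*(((I - 5)*(2 + W))))))/2 = ((2*I)*(W + (3 + (-5 + I)*(2 + W))/(2*(((-5 + I)*(2 + W))))))/2 = ((2*I)*(W + (1/((-5 + I)*(2 + W)))*(3 + (-5 + I)*(2 + W))/2))/2 = ((2*I)*(W + (3 + (-5 + I)*(2 + W))/(2*(-5 + I)*(2 + W))))/2 = (2*I*(W + (3 + (-5 + I)*(2 + W))/(2*(-5 + I)*(2 + W))))/2 = I*(W + (3 + (-5 + I)*(2 + W))/(2*(-5 + I)*(2 + W))))
4682 + T(-31, d(3, 4)) = 4682 + (½)*(-31)*(-7 - 25*9 - 10*9² + 2*(-31) + 2*(-31)*9² + 5*(-31)*9)/(-10 - 5*9 + 2*(-31) - 31*9) = 4682 + (½)*(-31)*(-7 - 225 - 10*81 - 62 + 2*(-31)*81 - 1395)/(-10 - 45 - 62 - 279) = 4682 + (½)*(-31)*(-7 - 225 - 810 - 62 - 5022 - 1395)/(-396) = 4682 + (½)*(-31)*(-1/396)*(-7521) = 4682 - 77717/264 = 1158331/264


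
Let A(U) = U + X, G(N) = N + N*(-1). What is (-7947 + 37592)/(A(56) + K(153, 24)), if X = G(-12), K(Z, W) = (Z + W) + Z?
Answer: 29645/386 ≈ 76.801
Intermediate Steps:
K(Z, W) = W + 2*Z (K(Z, W) = (W + Z) + Z = W + 2*Z)
G(N) = 0 (G(N) = N - N = 0)
X = 0
A(U) = U (A(U) = U + 0 = U)
(-7947 + 37592)/(A(56) + K(153, 24)) = (-7947 + 37592)/(56 + (24 + 2*153)) = 29645/(56 + (24 + 306)) = 29645/(56 + 330) = 29645/386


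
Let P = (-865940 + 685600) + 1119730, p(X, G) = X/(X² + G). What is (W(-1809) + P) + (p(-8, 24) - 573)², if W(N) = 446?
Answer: 153460572/121 ≈ 1.2683e+6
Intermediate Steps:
p(X, G) = X/(G + X²)
P = 939390 (P = -180340 + 1119730 = 939390)
(W(-1809) + P) + (p(-8, 24) - 573)² = (446 + 939390) + (-8/(24 + (-8)²) - 573)² = 939836 + (-8/(24 + 64) - 573)² = 939836 + (-8/88 - 573)² = 939836 + (-8*1/88 - 573)² = 939836 + (-1/11 - 573)² = 939836 + (-6304/11)² = 939836 + 39740416/121 = 153460572/121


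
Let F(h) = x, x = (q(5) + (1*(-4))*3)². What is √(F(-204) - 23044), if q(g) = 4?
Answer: 2*I*√5745 ≈ 151.59*I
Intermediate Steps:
x = 64 (x = (4 + (1*(-4))*3)² = (4 - 4*3)² = (4 - 12)² = (-8)² = 64)
F(h) = 64
√(F(-204) - 23044) = √(64 - 23044) = √(-22980) = 2*I*√5745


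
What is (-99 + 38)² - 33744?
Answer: -30023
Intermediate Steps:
(-99 + 38)² - 33744 = (-61)² - 33744 = 3721 - 33744 = -30023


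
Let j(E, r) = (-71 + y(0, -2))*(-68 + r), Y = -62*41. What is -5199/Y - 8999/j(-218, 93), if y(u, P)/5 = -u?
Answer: 32103683/4512050 ≈ 7.1151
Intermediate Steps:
y(u, P) = -5*u (y(u, P) = 5*(-u) = -5*u)
Y = -2542
j(E, r) = 4828 - 71*r (j(E, r) = (-71 - 5*0)*(-68 + r) = (-71 + 0)*(-68 + r) = -71*(-68 + r) = 4828 - 71*r)
-5199/Y - 8999/j(-218, 93) = -5199/(-2542) - 8999/(4828 - 71*93) = -5199*(-1/2542) - 8999/(4828 - 6603) = 5199/2542 - 8999/(-1775) = 5199/2542 - 8999*(-1/1775) = 5199/2542 + 8999/1775 = 32103683/4512050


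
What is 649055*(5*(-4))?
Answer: -12981100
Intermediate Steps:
649055*(5*(-4)) = 649055*(-20) = -12981100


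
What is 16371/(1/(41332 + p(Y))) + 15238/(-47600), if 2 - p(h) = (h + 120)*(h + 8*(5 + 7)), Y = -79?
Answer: 15833386174981/23800 ≈ 6.6527e+8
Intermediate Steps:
p(h) = 2 - (96 + h)*(120 + h) (p(h) = 2 - (h + 120)*(h + 8*(5 + 7)) = 2 - (120 + h)*(h + 8*12) = 2 - (120 + h)*(h + 96) = 2 - (120 + h)*(96 + h) = 2 - (96 + h)*(120 + h))
16371/(1/(41332 + p(Y))) + 15238/(-47600) = 16371/(1/(41332 + (-11518 - 1*(-79)² - 216*(-79)))) + 15238/(-47600) = 16371/(1/(41332 + (-11518 - 1*6241 + 17064))) + 15238*(-1/47600) = 16371/(1/(41332 + (-11518 - 6241 + 17064))) - 7619/23800 = 16371/(1/(41332 - 695)) - 7619/23800 = 16371/(1/40637) - 7619/23800 = 16371*40637 - 7619/23800 = 665268327 - 7619/23800 = 15833386174981/23800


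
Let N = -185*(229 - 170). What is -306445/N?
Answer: 61289/2183 ≈ 28.076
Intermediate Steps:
N = -10915 (N = -185*59 = -10915)
-306445/N = -306445/(-10915) = -306445*(-1/10915) = 61289/2183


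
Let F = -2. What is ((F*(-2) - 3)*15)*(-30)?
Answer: -450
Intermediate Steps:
((F*(-2) - 3)*15)*(-30) = ((-2*(-2) - 3)*15)*(-30) = ((4 - 3)*15)*(-30) = (1*15)*(-30) = 15*(-30) = -450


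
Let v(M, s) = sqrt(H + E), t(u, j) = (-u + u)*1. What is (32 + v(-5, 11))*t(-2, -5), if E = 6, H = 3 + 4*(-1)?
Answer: 0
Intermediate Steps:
H = -1 (H = 3 - 4 = -1)
t(u, j) = 0 (t(u, j) = 0*1 = 0)
v(M, s) = sqrt(5) (v(M, s) = sqrt(-1 + 6) = sqrt(5))
(32 + v(-5, 11))*t(-2, -5) = (32 + sqrt(5))*0 = 0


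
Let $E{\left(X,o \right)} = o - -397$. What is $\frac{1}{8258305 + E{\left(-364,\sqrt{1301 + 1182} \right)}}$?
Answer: $\frac{8258702}{68206158722321} - \frac{\sqrt{2483}}{68206158722321} \approx 1.2108 \cdot 10^{-7}$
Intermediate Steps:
$E{\left(X,o \right)} = 397 + o$ ($E{\left(X,o \right)} = o + 397 = 397 + o$)
$\frac{1}{8258305 + E{\left(-364,\sqrt{1301 + 1182} \right)}} = \frac{1}{8258305 + \left(397 + \sqrt{1301 + 1182}\right)} = \frac{1}{8258305 + \left(397 + \sqrt{2483}\right)} = \frac{1}{8258702 + \sqrt{2483}}$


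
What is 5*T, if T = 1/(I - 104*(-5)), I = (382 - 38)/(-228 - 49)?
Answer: 1385/143696 ≈ 0.0096384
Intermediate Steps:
I = -344/277 (I = 344/(-277) = 344*(-1/277) = -344/277 ≈ -1.2419)
T = 277/143696 (T = 1/(-344/277 - 104*(-5)) = 1/(-344/277 + 520) = 1/(143696/277) = 277/143696 ≈ 0.0019277)
5*T = 5*(277/143696) = 1385/143696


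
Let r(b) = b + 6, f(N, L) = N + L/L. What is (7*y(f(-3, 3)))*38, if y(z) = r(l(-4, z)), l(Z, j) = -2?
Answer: 1064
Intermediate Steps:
f(N, L) = 1 + N (f(N, L) = N + 1 = 1 + N)
r(b) = 6 + b
y(z) = 4 (y(z) = 6 - 2 = 4)
(7*y(f(-3, 3)))*38 = (7*4)*38 = 28*38 = 1064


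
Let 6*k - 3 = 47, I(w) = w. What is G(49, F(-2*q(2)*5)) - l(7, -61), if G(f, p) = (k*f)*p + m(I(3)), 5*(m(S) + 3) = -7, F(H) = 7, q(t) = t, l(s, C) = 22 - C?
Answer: 41564/15 ≈ 2770.9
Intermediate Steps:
k = 25/3 (k = ½ + (⅙)*47 = ½ + 47/6 = 25/3 ≈ 8.3333)
m(S) = -22/5 (m(S) = -3 + (⅕)*(-7) = -3 - 7/5 = -22/5)
G(f, p) = -22/5 + 25*f*p/3 (G(f, p) = (25*f/3)*p - 22/5 = 25*f*p/3 - 22/5 = -22/5 + 25*f*p/3)
G(49, F(-2*q(2)*5)) - l(7, -61) = (-22/5 + (25/3)*49*7) - (22 - 1*(-61)) = (-22/5 + 8575/3) - (22 + 61) = 42809/15 - 1*83 = 42809/15 - 83 = 41564/15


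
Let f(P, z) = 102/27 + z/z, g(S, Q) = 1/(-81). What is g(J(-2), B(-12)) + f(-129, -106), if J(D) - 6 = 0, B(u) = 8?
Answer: 386/81 ≈ 4.7654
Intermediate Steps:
J(D) = 6 (J(D) = 6 + 0 = 6)
g(S, Q) = -1/81
f(P, z) = 43/9 (f(P, z) = 102*(1/27) + 1 = 34/9 + 1 = 43/9)
g(J(-2), B(-12)) + f(-129, -106) = -1/81 + 43/9 = 386/81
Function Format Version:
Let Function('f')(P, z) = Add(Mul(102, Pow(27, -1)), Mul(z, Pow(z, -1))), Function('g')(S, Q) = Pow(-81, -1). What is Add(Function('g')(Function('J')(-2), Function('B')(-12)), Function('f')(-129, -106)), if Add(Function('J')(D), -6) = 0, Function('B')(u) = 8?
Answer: Rational(386, 81) ≈ 4.7654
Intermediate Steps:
Function('J')(D) = 6 (Function('J')(D) = Add(6, 0) = 6)
Function('g')(S, Q) = Rational(-1, 81)
Function('f')(P, z) = Rational(43, 9) (Function('f')(P, z) = Add(Mul(102, Rational(1, 27)), 1) = Add(Rational(34, 9), 1) = Rational(43, 9))
Add(Function('g')(Function('J')(-2), Function('B')(-12)), Function('f')(-129, -106)) = Add(Rational(-1, 81), Rational(43, 9)) = Rational(386, 81)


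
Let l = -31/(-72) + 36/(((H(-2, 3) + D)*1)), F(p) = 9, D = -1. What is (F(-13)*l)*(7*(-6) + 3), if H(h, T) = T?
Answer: -51753/8 ≈ -6469.1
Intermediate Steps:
l = 1327/72 (l = -31/(-72) + 36/(((3 - 1)*1)) = -31*(-1/72) + 36/((2*1)) = 31/72 + 36/2 = 31/72 + 36*(½) = 31/72 + 18 = 1327/72 ≈ 18.431)
(F(-13)*l)*(7*(-6) + 3) = (9*(1327/72))*(7*(-6) + 3) = 1327*(-42 + 3)/8 = (1327/8)*(-39) = -51753/8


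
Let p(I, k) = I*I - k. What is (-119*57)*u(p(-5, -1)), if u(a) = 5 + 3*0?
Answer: -33915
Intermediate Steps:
p(I, k) = I² - k
u(a) = 5 (u(a) = 5 + 0 = 5)
(-119*57)*u(p(-5, -1)) = -119*57*5 = -6783*5 = -33915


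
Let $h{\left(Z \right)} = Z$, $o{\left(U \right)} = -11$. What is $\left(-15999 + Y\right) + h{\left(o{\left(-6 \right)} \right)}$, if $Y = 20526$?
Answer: $4516$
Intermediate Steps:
$\left(-15999 + Y\right) + h{\left(o{\left(-6 \right)} \right)} = \left(-15999 + 20526\right) - 11 = 4527 - 11 = 4516$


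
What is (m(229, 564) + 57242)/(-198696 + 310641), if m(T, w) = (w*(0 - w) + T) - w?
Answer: -87063/37315 ≈ -2.3332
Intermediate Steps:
m(T, w) = T - w - w**2 (m(T, w) = (w*(-w) + T) - w = (-w**2 + T) - w = (T - w**2) - w = T - w - w**2)
(m(229, 564) + 57242)/(-198696 + 310641) = ((229 - 1*564 - 1*564**2) + 57242)/(-198696 + 310641) = ((229 - 564 - 1*318096) + 57242)/111945 = ((229 - 564 - 318096) + 57242)*(1/111945) = (-318431 + 57242)*(1/111945) = -261189*1/111945 = -87063/37315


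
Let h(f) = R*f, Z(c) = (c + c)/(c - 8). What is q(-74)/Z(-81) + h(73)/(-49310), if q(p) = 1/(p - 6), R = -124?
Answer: 11292533/63905760 ≈ 0.17671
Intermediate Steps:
q(p) = 1/(-6 + p)
Z(c) = 2*c/(-8 + c) (Z(c) = (2*c)/(-8 + c) = 2*c/(-8 + c))
h(f) = -124*f
q(-74)/Z(-81) + h(73)/(-49310) = 1/((-6 - 74)*((2*(-81)/(-8 - 81)))) - 124*73/(-49310) = 1/((-80)*((2*(-81)/(-89)))) - 9052*(-1/49310) = -1/(80*(2*(-81)*(-1/89))) + 4526/24655 = -1/(80*162/89) + 4526/24655 = -1/80*89/162 + 4526/24655 = -89/12960 + 4526/24655 = 11292533/63905760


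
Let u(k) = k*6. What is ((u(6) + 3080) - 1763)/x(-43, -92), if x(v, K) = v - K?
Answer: 1353/49 ≈ 27.612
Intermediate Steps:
u(k) = 6*k
((u(6) + 3080) - 1763)/x(-43, -92) = ((6*6 + 3080) - 1763)/(-43 - 1*(-92)) = ((36 + 3080) - 1763)/(-43 + 92) = (3116 - 1763)/49 = 1353*(1/49) = 1353/49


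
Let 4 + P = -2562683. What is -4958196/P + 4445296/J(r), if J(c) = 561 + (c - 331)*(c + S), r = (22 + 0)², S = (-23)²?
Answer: 13249618364/434233075 ≈ 30.513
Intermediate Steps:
P = -2562687 (P = -4 - 2562683 = -2562687)
S = 529
r = 484 (r = 22² = 484)
J(c) = 561 + (-331 + c)*(529 + c) (J(c) = 561 + (c - 331)*(c + 529) = 561 + (-331 + c)*(529 + c))
-4958196/P + 4445296/J(r) = -4958196/(-2562687) + 4445296/(-174538 + 484² + 198*484) = -4958196*(-1/2562687) + 4445296/(-174538 + 234256 + 95832) = 1652732/854229 + 4445296/155550 = 1652732/854229 + 4445296*(1/155550) = 1652732/854229 + 130744/4575 = 13249618364/434233075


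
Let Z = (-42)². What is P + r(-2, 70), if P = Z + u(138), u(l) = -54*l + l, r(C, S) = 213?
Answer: -5337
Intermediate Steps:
u(l) = -53*l
Z = 1764
P = -5550 (P = 1764 - 53*138 = 1764 - 7314 = -5550)
P + r(-2, 70) = -5550 + 213 = -5337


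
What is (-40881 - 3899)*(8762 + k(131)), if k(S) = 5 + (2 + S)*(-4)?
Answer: -368763300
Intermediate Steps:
k(S) = -3 - 4*S (k(S) = 5 + (-8 - 4*S) = -3 - 4*S)
(-40881 - 3899)*(8762 + k(131)) = (-40881 - 3899)*(8762 + (-3 - 4*131)) = -44780*(8762 + (-3 - 524)) = -44780*(8762 - 527) = -44780*8235 = -368763300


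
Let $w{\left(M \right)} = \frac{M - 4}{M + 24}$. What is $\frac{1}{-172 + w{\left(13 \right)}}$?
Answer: $- \frac{37}{6355} \approx -0.0058222$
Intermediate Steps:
$w{\left(M \right)} = \frac{-4 + M}{24 + M}$
$\frac{1}{-172 + w{\left(13 \right)}} = \frac{1}{-172 + \frac{-4 + 13}{24 + 13}} = \frac{1}{-172 + \frac{1}{37} \cdot 9} = \frac{1}{-172 + \frac{9}{37}} = \frac{1}{- \frac{6355}{37}} = - \frac{37}{6355}$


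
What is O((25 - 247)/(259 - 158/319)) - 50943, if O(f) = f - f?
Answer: -50943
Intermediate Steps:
O(f) = 0
O((25 - 247)/(259 - 158/319)) - 50943 = 0 - 50943 = -50943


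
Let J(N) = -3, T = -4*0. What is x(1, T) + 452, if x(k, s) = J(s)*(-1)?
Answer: 455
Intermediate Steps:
T = 0
x(k, s) = 3 (x(k, s) = -3*(-1) = 3)
x(1, T) + 452 = 3 + 452 = 455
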